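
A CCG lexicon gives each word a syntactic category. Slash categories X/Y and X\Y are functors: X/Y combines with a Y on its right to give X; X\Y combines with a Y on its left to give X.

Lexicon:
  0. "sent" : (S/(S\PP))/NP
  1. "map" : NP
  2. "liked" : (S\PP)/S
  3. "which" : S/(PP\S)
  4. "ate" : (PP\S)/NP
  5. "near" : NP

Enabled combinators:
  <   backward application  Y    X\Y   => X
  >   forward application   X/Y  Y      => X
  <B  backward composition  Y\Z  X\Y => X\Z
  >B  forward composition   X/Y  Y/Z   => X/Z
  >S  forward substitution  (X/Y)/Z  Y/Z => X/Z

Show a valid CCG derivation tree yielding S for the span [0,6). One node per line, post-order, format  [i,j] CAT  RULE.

[0,1] (S/(S\PP))/NP  lex  "sent"
[1,2] NP  lex  "map"
[0,2] S/(S\PP)  >  k=1
[2,3] (S\PP)/S  lex  "liked"
[3,4] S/(PP\S)  lex  "which"
[4,5] (PP\S)/NP  lex  "ate"
[3,5] S/NP  >B  k=4
[5,6] NP  lex  "near"
[3,6] S  >  k=5
[2,6] S\PP  >  k=3
[0,6] S  >  k=2

[0,6] S   >
  [0,2] S/(S\PP)   >
    [0,1] "sent" : (S/(S\PP))/NP
    [1,2] "map" : NP
  [2,6] S\PP   >
    [2,3] "liked" : (S\PP)/S
    [3,6] S   >
      [3,5] S/NP   >B
        [3,4] "which" : S/(PP\S)
        [4,5] "ate" : (PP\S)/NP
      [5,6] "near" : NP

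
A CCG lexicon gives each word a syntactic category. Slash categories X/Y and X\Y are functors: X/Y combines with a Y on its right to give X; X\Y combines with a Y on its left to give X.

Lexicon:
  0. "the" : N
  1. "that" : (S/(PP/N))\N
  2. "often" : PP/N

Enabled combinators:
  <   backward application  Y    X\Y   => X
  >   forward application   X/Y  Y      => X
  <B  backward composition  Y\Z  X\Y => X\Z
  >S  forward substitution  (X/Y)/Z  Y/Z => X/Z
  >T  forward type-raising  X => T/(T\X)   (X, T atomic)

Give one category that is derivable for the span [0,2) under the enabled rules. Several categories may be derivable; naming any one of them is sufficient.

S/(PP/N)

[0,3] S   >
  [0,2] S/(PP/N)   <
    [0,1] "the" : N
    [1,2] "that" : (S/(PP/N))\N
  [2,3] "often" : PP/N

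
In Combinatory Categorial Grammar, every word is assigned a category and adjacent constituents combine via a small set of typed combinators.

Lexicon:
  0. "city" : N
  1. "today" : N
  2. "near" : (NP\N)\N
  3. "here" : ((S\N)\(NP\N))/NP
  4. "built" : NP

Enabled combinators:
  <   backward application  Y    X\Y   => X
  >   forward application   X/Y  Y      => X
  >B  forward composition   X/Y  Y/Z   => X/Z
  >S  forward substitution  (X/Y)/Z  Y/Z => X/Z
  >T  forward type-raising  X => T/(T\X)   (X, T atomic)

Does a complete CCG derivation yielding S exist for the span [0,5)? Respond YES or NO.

YES

[0,5] S   <
  [0,1] "city" : N
  [1,5] S\N   <
    [1,3] NP\N   <
      [1,2] "today" : N
      [2,3] "near" : (NP\N)\N
    [3,5] (S\N)\(NP\N)   >
      [3,4] "here" : ((S\N)\(NP\N))/NP
      [4,5] "built" : NP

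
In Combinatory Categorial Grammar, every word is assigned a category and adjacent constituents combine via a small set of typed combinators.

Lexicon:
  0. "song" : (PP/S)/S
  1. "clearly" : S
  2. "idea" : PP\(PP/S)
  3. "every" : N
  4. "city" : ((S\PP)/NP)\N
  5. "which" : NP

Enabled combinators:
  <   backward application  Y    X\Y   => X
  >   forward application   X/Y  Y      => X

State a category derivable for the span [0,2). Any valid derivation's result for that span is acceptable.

PP/S

[0,6] S   <
  [0,3] PP   <
    [0,2] PP/S   >
      [0,1] "song" : (PP/S)/S
      [1,2] "clearly" : S
    [2,3] "idea" : PP\(PP/S)
  [3,6] S\PP   >
    [3,5] (S\PP)/NP   <
      [3,4] "every" : N
      [4,5] "city" : ((S\PP)/NP)\N
    [5,6] "which" : NP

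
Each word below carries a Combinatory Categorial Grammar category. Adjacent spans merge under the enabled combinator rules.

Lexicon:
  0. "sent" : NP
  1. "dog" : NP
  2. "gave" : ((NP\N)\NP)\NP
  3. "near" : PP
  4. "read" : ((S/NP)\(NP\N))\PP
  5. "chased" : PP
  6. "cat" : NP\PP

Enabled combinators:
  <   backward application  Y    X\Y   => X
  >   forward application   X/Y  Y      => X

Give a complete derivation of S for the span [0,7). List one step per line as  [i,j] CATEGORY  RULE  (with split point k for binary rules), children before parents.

[0,7] S   >
  [0,5] S/NP   <
    [0,3] NP\N   <
      [0,1] "sent" : NP
      [1,3] (NP\N)\NP   <
        [1,2] "dog" : NP
        [2,3] "gave" : ((NP\N)\NP)\NP
    [3,5] (S/NP)\(NP\N)   <
      [3,4] "near" : PP
      [4,5] "read" : ((S/NP)\(NP\N))\PP
  [5,7] NP   <
    [5,6] "chased" : PP
    [6,7] "cat" : NP\PP

[0,1] NP  lex  "sent"
[1,2] NP  lex  "dog"
[2,3] ((NP\N)\NP)\NP  lex  "gave"
[1,3] (NP\N)\NP  <  k=2
[0,3] NP\N  <  k=1
[3,4] PP  lex  "near"
[4,5] ((S/NP)\(NP\N))\PP  lex  "read"
[3,5] (S/NP)\(NP\N)  <  k=4
[0,5] S/NP  <  k=3
[5,6] PP  lex  "chased"
[6,7] NP\PP  lex  "cat"
[5,7] NP  <  k=6
[0,7] S  >  k=5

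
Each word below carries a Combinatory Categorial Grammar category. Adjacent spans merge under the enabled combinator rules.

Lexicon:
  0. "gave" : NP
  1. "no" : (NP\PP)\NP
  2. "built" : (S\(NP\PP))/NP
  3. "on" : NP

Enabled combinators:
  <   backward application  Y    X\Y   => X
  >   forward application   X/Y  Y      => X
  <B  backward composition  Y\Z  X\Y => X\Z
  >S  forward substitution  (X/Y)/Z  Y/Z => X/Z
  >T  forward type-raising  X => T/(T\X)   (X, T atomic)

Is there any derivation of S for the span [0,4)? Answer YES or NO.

YES

[0,4] S   <
  [0,2] NP\PP   <
    [0,1] "gave" : NP
    [1,2] "no" : (NP\PP)\NP
  [2,4] S\(NP\PP)   >
    [2,3] "built" : (S\(NP\PP))/NP
    [3,4] "on" : NP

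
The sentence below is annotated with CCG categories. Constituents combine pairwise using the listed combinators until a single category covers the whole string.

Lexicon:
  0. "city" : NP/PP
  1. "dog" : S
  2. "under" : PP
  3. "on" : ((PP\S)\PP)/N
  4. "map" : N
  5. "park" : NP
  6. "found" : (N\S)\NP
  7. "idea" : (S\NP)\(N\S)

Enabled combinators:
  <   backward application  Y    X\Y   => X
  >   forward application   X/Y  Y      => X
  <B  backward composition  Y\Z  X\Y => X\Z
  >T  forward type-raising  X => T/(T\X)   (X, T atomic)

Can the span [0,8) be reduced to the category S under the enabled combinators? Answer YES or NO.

YES

[0,8] S   <
  [0,5] NP   >
    [0,1] "city" : NP/PP
    [1,5] PP   >
      [1,2] PP/(PP\S)   >T
        [1,2] "dog" : S
      [2,5] PP\S   <
        [2,3] "under" : PP
        [3,5] (PP\S)\PP   >
          [3,4] "on" : ((PP\S)\PP)/N
          [4,5] "map" : N
  [5,8] S\NP   <
    [5,7] N\S   <
      [5,6] "park" : NP
      [6,7] "found" : (N\S)\NP
    [7,8] "idea" : (S\NP)\(N\S)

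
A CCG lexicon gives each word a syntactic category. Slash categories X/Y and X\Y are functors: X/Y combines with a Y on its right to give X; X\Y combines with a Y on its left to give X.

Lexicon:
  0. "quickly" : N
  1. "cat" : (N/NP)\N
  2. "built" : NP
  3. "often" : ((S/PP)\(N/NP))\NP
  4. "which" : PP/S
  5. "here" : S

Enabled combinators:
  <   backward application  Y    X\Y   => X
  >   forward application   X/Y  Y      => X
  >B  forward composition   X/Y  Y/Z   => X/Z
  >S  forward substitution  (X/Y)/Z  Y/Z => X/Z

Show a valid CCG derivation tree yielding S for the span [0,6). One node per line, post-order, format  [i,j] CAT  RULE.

[0,1] N  lex  "quickly"
[1,2] (N/NP)\N  lex  "cat"
[0,2] N/NP  <  k=1
[2,3] NP  lex  "built"
[3,4] ((S/PP)\(N/NP))\NP  lex  "often"
[2,4] (S/PP)\(N/NP)  <  k=3
[0,4] S/PP  <  k=2
[4,5] PP/S  lex  "which"
[5,6] S  lex  "here"
[4,6] PP  >  k=5
[0,6] S  >  k=4

[0,6] S   >
  [0,4] S/PP   <
    [0,2] N/NP   <
      [0,1] "quickly" : N
      [1,2] "cat" : (N/NP)\N
    [2,4] (S/PP)\(N/NP)   <
      [2,3] "built" : NP
      [3,4] "often" : ((S/PP)\(N/NP))\NP
  [4,6] PP   >
    [4,5] "which" : PP/S
    [5,6] "here" : S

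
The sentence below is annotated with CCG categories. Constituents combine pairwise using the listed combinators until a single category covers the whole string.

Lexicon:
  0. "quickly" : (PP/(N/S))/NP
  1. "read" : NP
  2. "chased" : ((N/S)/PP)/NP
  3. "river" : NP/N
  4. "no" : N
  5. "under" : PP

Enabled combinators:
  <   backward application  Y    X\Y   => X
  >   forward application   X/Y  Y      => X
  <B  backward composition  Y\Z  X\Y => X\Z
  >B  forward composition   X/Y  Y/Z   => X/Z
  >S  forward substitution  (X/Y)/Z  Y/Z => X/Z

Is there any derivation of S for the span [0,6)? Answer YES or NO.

NO

(PP/(N/S))/NP NP ((N/S)/PP)/NP NP/N N PP
CKY chart[0,6] = {PP}; S ∉ chart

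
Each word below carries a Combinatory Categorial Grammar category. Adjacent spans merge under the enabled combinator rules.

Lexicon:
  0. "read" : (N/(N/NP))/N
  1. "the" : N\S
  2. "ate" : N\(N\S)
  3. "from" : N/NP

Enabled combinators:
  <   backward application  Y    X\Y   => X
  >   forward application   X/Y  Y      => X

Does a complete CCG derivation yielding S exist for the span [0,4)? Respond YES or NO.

NO

(N/(N/NP))/N N\S N\(N\S) N/NP
CKY chart[0,4] = {N}; S ∉ chart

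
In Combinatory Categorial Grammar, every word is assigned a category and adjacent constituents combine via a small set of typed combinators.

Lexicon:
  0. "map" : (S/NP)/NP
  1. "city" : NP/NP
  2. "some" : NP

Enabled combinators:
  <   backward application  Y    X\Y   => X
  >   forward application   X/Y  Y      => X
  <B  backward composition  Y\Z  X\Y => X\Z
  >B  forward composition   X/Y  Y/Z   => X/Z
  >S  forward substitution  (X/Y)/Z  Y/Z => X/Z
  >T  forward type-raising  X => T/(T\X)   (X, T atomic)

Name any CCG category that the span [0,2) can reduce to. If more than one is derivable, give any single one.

[0,3] S   >
  [0,2] S/NP   >S
    [0,1] "map" : (S/NP)/NP
    [1,2] "city" : NP/NP
  [2,3] "some" : NP

S/NP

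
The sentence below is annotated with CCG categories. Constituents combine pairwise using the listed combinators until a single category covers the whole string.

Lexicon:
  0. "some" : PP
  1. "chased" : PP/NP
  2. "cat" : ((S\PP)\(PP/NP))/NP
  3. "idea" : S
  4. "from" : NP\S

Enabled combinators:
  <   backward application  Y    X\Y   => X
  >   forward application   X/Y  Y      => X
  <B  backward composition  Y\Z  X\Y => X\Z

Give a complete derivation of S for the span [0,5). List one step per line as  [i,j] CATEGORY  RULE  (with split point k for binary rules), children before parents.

[0,5] S   <
  [0,1] "some" : PP
  [1,5] S\PP   <
    [1,2] "chased" : PP/NP
    [2,5] (S\PP)\(PP/NP)   >
      [2,3] "cat" : ((S\PP)\(PP/NP))/NP
      [3,5] NP   <
        [3,4] "idea" : S
        [4,5] "from" : NP\S

[0,1] PP  lex  "some"
[1,2] PP/NP  lex  "chased"
[2,3] ((S\PP)\(PP/NP))/NP  lex  "cat"
[3,4] S  lex  "idea"
[4,5] NP\S  lex  "from"
[3,5] NP  <  k=4
[2,5] (S\PP)\(PP/NP)  >  k=3
[1,5] S\PP  <  k=2
[0,5] S  <  k=1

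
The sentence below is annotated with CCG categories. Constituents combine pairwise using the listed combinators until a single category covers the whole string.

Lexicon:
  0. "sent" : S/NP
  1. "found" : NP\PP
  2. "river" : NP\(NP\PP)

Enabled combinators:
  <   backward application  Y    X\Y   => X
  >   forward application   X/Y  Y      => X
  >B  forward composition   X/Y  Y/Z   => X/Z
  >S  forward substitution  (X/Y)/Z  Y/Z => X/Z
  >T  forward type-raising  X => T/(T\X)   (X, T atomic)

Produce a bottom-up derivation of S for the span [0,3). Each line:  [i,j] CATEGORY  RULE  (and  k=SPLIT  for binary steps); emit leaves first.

[0,1] S/NP  lex  "sent"
[1,2] NP\PP  lex  "found"
[2,3] NP\(NP\PP)  lex  "river"
[1,3] NP  <  k=2
[0,3] S  >  k=1

[0,3] S   >
  [0,1] "sent" : S/NP
  [1,3] NP   <
    [1,2] "found" : NP\PP
    [2,3] "river" : NP\(NP\PP)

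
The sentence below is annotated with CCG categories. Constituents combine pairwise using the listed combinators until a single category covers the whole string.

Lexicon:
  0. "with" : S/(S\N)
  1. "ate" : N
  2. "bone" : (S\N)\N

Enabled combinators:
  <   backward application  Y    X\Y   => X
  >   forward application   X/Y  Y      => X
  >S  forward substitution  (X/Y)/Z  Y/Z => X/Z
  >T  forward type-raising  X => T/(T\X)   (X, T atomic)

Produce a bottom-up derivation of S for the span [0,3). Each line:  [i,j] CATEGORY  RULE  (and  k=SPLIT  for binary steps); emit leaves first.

[0,1] S/(S\N)  lex  "with"
[1,2] N  lex  "ate"
[2,3] (S\N)\N  lex  "bone"
[1,3] S\N  <  k=2
[0,3] S  >  k=1

[0,3] S   >
  [0,1] "with" : S/(S\N)
  [1,3] S\N   <
    [1,2] "ate" : N
    [2,3] "bone" : (S\N)\N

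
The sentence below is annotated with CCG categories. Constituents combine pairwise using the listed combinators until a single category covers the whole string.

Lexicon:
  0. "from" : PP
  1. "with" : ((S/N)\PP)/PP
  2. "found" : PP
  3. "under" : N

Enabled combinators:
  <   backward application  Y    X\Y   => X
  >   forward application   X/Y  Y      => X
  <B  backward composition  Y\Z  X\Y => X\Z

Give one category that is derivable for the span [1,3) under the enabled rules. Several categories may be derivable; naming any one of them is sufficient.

(S/N)\PP

[0,4] S   >
  [0,3] S/N   <
    [0,1] "from" : PP
    [1,3] (S/N)\PP   >
      [1,2] "with" : ((S/N)\PP)/PP
      [2,3] "found" : PP
  [3,4] "under" : N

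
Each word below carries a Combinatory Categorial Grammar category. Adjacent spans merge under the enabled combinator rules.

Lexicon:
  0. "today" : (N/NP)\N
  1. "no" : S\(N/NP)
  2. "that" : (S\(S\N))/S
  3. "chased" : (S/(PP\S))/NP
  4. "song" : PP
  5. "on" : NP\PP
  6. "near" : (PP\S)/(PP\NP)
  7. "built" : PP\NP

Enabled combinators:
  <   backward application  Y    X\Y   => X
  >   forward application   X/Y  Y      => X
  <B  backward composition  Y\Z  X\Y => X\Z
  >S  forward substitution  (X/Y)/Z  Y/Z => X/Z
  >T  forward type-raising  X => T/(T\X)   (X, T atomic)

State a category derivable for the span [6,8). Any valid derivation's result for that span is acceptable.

[0,8] S   <
  [0,2] S\N   <B
    [0,1] "today" : (N/NP)\N
    [1,2] "no" : S\(N/NP)
  [2,8] S\(S\N)   >
    [2,3] "that" : (S\(S\N))/S
    [3,8] S   >
      [3,6] S/(PP\S)   >
        [3,4] "chased" : (S/(PP\S))/NP
        [4,6] NP   >
          [4,5] NP/(NP\PP)   >T
            [4,5] "song" : PP
          [5,6] "on" : NP\PP
      [6,8] PP\S   >
        [6,7] "near" : (PP\S)/(PP\NP)
        [7,8] "built" : PP\NP

PP\S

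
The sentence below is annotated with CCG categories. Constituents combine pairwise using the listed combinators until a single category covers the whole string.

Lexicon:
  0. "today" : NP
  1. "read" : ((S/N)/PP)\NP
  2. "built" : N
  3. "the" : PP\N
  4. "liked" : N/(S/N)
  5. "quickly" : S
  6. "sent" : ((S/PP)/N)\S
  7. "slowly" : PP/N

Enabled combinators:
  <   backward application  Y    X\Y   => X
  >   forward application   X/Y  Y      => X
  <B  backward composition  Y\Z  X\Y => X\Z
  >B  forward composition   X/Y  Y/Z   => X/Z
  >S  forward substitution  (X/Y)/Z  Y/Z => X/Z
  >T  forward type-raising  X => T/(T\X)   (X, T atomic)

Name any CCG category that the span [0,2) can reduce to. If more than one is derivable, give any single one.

(S/N)/PP

[0,8] S   >
  [0,4] S/N   >
    [0,2] (S/N)/PP   <
      [0,1] "today" : NP
      [1,2] "read" : ((S/N)/PP)\NP
    [2,4] PP   <
      [2,3] "built" : N
      [3,4] "the" : PP\N
  [4,8] N   >
    [4,5] "liked" : N/(S/N)
    [5,8] S/N   >S
      [5,7] (S/PP)/N   <
        [5,6] "quickly" : S
        [6,7] "sent" : ((S/PP)/N)\S
      [7,8] "slowly" : PP/N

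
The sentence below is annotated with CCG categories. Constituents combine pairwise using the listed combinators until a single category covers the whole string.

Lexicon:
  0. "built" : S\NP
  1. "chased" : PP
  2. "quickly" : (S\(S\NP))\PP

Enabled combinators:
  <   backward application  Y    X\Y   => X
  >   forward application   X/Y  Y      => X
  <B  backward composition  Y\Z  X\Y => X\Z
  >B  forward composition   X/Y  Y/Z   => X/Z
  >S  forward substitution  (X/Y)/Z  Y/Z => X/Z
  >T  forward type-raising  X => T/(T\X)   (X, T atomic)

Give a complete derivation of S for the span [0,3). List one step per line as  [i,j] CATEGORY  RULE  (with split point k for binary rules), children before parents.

[0,1] S\NP  lex  "built"
[1,2] PP  lex  "chased"
[2,3] (S\(S\NP))\PP  lex  "quickly"
[1,3] S\(S\NP)  <  k=2
[0,3] S  <  k=1

[0,3] S   <
  [0,1] "built" : S\NP
  [1,3] S\(S\NP)   <
    [1,2] "chased" : PP
    [2,3] "quickly" : (S\(S\NP))\PP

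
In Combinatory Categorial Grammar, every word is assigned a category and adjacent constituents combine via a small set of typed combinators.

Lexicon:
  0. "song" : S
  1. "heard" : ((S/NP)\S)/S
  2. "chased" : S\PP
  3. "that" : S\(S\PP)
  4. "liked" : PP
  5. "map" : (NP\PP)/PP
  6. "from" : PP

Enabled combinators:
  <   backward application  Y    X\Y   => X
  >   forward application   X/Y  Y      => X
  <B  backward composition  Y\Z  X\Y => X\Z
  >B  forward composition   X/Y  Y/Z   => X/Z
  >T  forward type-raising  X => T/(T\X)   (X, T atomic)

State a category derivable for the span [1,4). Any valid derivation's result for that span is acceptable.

[0,7] S   >
  [0,4] S/NP   <
    [0,1] "song" : S
    [1,4] (S/NP)\S   >
      [1,2] "heard" : ((S/NP)\S)/S
      [2,4] S   <
        [2,3] "chased" : S\PP
        [3,4] "that" : S\(S\PP)
  [4,7] NP   >
    [4,5] NP/(NP\PP)   >T
      [4,5] "liked" : PP
    [5,7] NP\PP   >
      [5,6] "map" : (NP\PP)/PP
      [6,7] "from" : PP

(S/NP)\S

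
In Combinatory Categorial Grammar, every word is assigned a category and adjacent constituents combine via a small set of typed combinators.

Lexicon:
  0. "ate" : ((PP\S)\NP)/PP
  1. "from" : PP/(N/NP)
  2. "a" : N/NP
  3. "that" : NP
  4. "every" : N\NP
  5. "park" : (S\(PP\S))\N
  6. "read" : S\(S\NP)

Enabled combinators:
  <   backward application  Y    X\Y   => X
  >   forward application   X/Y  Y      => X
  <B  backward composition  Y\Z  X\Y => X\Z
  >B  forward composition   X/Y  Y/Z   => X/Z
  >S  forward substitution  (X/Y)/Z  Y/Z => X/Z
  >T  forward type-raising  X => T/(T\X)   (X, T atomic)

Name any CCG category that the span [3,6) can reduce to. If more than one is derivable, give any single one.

[0,7] S   <
  [0,6] S\NP   <B
    [0,3] (PP\S)\NP   >
      [0,1] "ate" : ((PP\S)\NP)/PP
      [1,3] PP   >
        [1,2] "from" : PP/(N/NP)
        [2,3] "a" : N/NP
    [3,6] S\(PP\S)   <
      [3,5] N   >
        [3,4] N/(N\NP)   >T
          [3,4] "that" : NP
        [4,5] "every" : N\NP
      [5,6] "park" : (S\(PP\S))\N
  [6,7] "read" : S\(S\NP)

S\(PP\S)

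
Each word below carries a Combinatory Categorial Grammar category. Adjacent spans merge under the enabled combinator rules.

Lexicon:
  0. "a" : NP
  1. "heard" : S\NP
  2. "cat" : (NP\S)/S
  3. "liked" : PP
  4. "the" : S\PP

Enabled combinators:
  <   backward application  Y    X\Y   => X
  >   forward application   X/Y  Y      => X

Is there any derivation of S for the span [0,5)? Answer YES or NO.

NO

NP S\NP (NP\S)/S PP S\PP
CKY chart[0,5] = {NP}; S ∉ chart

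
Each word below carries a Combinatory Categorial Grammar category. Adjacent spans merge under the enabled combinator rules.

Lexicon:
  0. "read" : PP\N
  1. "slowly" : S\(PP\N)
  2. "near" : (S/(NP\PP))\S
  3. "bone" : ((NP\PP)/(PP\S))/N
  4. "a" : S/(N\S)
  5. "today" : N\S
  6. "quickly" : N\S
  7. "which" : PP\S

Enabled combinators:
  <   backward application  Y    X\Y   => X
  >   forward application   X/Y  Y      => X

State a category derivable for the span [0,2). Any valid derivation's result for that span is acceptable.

S

[0,8] S   >
  [0,3] S/(NP\PP)   <
    [0,2] S   <
      [0,1] "read" : PP\N
      [1,2] "slowly" : S\(PP\N)
    [2,3] "near" : (S/(NP\PP))\S
  [3,8] NP\PP   >
    [3,7] (NP\PP)/(PP\S)   >
      [3,4] "bone" : ((NP\PP)/(PP\S))/N
      [4,7] N   <
        [4,6] S   >
          [4,5] "a" : S/(N\S)
          [5,6] "today" : N\S
        [6,7] "quickly" : N\S
    [7,8] "which" : PP\S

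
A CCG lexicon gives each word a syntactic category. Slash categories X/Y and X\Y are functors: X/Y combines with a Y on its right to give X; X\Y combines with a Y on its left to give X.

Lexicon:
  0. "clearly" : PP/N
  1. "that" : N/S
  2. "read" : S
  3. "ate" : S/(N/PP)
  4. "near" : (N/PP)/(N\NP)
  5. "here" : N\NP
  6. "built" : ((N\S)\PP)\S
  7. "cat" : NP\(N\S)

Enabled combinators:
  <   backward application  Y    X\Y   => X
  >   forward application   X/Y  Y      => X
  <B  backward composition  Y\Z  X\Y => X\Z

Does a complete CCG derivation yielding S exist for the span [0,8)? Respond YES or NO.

PP/N N/S S S/(N/PP) (N/PP)/(N\NP) N\NP ((N\S)\PP)\S NP\(N\S)
CKY chart[0,8] = {NP}; S ∉ chart

NO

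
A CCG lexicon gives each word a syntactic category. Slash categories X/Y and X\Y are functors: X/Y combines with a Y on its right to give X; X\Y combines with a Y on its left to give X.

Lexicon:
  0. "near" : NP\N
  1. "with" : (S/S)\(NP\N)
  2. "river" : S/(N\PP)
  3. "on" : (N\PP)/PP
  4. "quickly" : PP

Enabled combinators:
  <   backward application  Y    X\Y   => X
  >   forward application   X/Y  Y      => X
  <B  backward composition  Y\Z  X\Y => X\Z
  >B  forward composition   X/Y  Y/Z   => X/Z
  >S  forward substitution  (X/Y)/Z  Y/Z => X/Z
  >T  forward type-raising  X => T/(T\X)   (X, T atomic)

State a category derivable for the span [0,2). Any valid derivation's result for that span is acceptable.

S/S

[0,5] S   >
  [0,4] S/PP   >B
    [0,2] S/S   <
      [0,1] "near" : NP\N
      [1,2] "with" : (S/S)\(NP\N)
    [2,4] S/PP   >B
      [2,3] "river" : S/(N\PP)
      [3,4] "on" : (N\PP)/PP
  [4,5] "quickly" : PP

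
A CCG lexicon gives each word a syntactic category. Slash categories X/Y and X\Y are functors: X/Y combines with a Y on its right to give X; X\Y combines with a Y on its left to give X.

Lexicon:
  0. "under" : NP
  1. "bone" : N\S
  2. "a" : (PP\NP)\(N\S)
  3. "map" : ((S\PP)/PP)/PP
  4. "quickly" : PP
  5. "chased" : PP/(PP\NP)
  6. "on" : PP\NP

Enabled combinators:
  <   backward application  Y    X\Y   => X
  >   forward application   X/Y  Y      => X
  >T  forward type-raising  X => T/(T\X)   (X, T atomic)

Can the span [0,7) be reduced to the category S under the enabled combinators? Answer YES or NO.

[0,7] S   <
  [0,3] PP   <
    [0,1] "under" : NP
    [1,3] PP\NP   <
      [1,2] "bone" : N\S
      [2,3] "a" : (PP\NP)\(N\S)
  [3,7] S\PP   >
    [3,5] (S\PP)/PP   >
      [3,4] "map" : ((S\PP)/PP)/PP
      [4,5] "quickly" : PP
    [5,7] PP   >
      [5,6] "chased" : PP/(PP\NP)
      [6,7] "on" : PP\NP

YES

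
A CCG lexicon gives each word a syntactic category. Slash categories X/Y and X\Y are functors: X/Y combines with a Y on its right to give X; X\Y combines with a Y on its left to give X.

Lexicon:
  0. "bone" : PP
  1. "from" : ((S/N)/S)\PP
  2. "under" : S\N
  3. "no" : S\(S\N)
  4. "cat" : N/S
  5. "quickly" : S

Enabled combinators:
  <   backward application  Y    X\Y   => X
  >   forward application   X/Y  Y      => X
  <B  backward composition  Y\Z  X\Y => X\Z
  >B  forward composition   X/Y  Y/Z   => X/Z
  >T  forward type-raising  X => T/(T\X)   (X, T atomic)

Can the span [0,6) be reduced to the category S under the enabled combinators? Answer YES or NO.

[0,6] S   >
  [0,4] S/N   >
    [0,2] (S/N)/S   <
      [0,1] "bone" : PP
      [1,2] "from" : ((S/N)/S)\PP
    [2,4] S   <
      [2,3] "under" : S\N
      [3,4] "no" : S\(S\N)
  [4,6] N   >
    [4,5] "cat" : N/S
    [5,6] "quickly" : S

YES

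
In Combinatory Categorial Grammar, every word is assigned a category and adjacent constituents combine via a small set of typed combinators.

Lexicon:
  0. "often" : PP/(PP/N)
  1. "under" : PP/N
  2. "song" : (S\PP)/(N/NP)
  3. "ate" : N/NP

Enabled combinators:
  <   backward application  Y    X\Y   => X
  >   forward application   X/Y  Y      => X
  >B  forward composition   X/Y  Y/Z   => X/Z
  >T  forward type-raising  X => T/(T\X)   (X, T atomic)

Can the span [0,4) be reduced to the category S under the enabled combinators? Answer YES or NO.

YES

[0,4] S   <
  [0,2] PP   >
    [0,1] "often" : PP/(PP/N)
    [1,2] "under" : PP/N
  [2,4] S\PP   >
    [2,3] "song" : (S\PP)/(N/NP)
    [3,4] "ate" : N/NP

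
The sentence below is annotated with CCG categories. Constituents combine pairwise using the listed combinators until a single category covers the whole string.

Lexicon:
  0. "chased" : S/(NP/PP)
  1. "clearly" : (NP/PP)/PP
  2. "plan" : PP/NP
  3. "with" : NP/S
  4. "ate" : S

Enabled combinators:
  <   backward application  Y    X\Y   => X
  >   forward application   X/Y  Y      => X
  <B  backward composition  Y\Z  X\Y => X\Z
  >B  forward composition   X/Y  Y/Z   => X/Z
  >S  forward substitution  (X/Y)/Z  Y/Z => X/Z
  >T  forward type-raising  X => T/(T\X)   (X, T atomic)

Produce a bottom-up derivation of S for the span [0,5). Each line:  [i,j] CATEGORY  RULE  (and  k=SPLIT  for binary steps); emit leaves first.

[0,5] S   >
  [0,3] S/NP   >B
    [0,2] S/PP   >B
      [0,1] "chased" : S/(NP/PP)
      [1,2] "clearly" : (NP/PP)/PP
    [2,3] "plan" : PP/NP
  [3,5] NP   >
    [3,4] "with" : NP/S
    [4,5] "ate" : S

[0,1] S/(NP/PP)  lex  "chased"
[1,2] (NP/PP)/PP  lex  "clearly"
[0,2] S/PP  >B  k=1
[2,3] PP/NP  lex  "plan"
[0,3] S/NP  >B  k=2
[3,4] NP/S  lex  "with"
[4,5] S  lex  "ate"
[3,5] NP  >  k=4
[0,5] S  >  k=3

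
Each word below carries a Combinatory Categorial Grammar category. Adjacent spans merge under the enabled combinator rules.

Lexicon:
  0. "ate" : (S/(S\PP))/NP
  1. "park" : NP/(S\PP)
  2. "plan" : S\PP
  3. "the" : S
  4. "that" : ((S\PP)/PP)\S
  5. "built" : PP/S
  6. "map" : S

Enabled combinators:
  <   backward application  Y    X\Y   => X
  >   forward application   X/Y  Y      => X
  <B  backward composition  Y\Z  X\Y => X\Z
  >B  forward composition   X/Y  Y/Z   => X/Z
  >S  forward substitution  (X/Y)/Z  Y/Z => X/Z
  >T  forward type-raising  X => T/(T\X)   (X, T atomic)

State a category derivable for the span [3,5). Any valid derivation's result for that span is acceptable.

(S\PP)/PP

[0,7] S   >
  [0,3] S/(S\PP)   >
    [0,1] "ate" : (S/(S\PP))/NP
    [1,3] NP   >
      [1,2] "park" : NP/(S\PP)
      [2,3] "plan" : S\PP
  [3,7] S\PP   >
    [3,5] (S\PP)/PP   <
      [3,4] "the" : S
      [4,5] "that" : ((S\PP)/PP)\S
    [5,7] PP   >
      [5,6] "built" : PP/S
      [6,7] "map" : S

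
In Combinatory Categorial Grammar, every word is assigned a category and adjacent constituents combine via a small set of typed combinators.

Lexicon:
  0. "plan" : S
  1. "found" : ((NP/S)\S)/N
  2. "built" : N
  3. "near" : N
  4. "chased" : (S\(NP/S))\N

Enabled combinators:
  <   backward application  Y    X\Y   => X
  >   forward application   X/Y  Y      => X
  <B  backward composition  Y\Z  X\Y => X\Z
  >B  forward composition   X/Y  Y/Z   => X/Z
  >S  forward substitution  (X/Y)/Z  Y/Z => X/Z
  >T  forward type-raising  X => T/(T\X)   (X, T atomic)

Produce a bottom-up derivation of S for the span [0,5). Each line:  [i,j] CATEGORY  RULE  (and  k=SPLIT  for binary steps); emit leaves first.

[0,1] S  lex  "plan"
[1,2] ((NP/S)\S)/N  lex  "found"
[2,3] N  lex  "built"
[1,3] (NP/S)\S  >  k=2
[0,3] NP/S  <  k=1
[3,4] N  lex  "near"
[4,5] (S\(NP/S))\N  lex  "chased"
[3,5] S\(NP/S)  <  k=4
[0,5] S  <  k=3

[0,5] S   <
  [0,3] NP/S   <
    [0,1] "plan" : S
    [1,3] (NP/S)\S   >
      [1,2] "found" : ((NP/S)\S)/N
      [2,3] "built" : N
  [3,5] S\(NP/S)   <
    [3,4] "near" : N
    [4,5] "chased" : (S\(NP/S))\N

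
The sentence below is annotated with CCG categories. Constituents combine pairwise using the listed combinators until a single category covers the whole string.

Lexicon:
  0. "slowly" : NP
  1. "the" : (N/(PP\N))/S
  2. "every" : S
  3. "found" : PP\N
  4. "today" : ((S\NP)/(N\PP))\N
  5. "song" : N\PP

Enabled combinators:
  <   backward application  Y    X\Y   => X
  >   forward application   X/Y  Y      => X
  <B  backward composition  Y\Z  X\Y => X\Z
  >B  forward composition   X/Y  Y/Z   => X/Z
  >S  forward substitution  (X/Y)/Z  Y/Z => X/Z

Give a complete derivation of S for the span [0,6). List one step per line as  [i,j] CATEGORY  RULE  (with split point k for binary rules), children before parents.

[0,1] NP  lex  "slowly"
[1,2] (N/(PP\N))/S  lex  "the"
[2,3] S  lex  "every"
[1,3] N/(PP\N)  >  k=2
[3,4] PP\N  lex  "found"
[1,4] N  >  k=3
[4,5] ((S\NP)/(N\PP))\N  lex  "today"
[1,5] (S\NP)/(N\PP)  <  k=4
[5,6] N\PP  lex  "song"
[1,6] S\NP  >  k=5
[0,6] S  <  k=1

[0,6] S   <
  [0,1] "slowly" : NP
  [1,6] S\NP   >
    [1,5] (S\NP)/(N\PP)   <
      [1,4] N   >
        [1,3] N/(PP\N)   >
          [1,2] "the" : (N/(PP\N))/S
          [2,3] "every" : S
        [3,4] "found" : PP\N
      [4,5] "today" : ((S\NP)/(N\PP))\N
    [5,6] "song" : N\PP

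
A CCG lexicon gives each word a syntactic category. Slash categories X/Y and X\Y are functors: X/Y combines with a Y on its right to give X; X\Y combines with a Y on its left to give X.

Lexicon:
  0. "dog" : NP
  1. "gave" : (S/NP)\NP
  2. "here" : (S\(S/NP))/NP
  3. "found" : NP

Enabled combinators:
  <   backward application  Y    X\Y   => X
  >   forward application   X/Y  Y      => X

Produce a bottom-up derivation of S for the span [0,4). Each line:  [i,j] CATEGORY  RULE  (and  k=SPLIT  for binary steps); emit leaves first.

[0,1] NP  lex  "dog"
[1,2] (S/NP)\NP  lex  "gave"
[0,2] S/NP  <  k=1
[2,3] (S\(S/NP))/NP  lex  "here"
[3,4] NP  lex  "found"
[2,4] S\(S/NP)  >  k=3
[0,4] S  <  k=2

[0,4] S   <
  [0,2] S/NP   <
    [0,1] "dog" : NP
    [1,2] "gave" : (S/NP)\NP
  [2,4] S\(S/NP)   >
    [2,3] "here" : (S\(S/NP))/NP
    [3,4] "found" : NP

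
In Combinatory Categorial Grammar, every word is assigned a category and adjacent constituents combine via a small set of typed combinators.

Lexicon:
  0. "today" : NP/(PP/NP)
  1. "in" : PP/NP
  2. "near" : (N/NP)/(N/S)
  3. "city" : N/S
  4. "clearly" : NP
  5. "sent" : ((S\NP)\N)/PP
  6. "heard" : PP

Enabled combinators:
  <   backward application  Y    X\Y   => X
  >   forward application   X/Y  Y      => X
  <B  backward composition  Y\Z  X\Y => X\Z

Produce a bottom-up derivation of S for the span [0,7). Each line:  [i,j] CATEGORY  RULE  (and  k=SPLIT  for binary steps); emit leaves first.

[0,1] NP/(PP/NP)  lex  "today"
[1,2] PP/NP  lex  "in"
[0,2] NP  >  k=1
[2,3] (N/NP)/(N/S)  lex  "near"
[3,4] N/S  lex  "city"
[2,4] N/NP  >  k=3
[4,5] NP  lex  "clearly"
[2,5] N  >  k=4
[5,6] ((S\NP)\N)/PP  lex  "sent"
[6,7] PP  lex  "heard"
[5,7] (S\NP)\N  >  k=6
[2,7] S\NP  <  k=5
[0,7] S  <  k=2

[0,7] S   <
  [0,2] NP   >
    [0,1] "today" : NP/(PP/NP)
    [1,2] "in" : PP/NP
  [2,7] S\NP   <
    [2,5] N   >
      [2,4] N/NP   >
        [2,3] "near" : (N/NP)/(N/S)
        [3,4] "city" : N/S
      [4,5] "clearly" : NP
    [5,7] (S\NP)\N   >
      [5,6] "sent" : ((S\NP)\N)/PP
      [6,7] "heard" : PP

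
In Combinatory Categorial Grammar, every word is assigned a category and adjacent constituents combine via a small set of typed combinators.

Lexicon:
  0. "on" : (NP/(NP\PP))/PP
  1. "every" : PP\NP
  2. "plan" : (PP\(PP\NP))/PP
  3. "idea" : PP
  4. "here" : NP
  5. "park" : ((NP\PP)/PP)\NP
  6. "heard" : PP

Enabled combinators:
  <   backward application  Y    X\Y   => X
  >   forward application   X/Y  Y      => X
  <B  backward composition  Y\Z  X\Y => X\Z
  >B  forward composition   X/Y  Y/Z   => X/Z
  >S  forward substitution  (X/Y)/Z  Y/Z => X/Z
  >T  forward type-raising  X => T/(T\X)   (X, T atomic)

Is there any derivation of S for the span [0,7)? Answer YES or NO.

(NP/(NP\PP))/PP PP\NP (PP\(PP\NP))/PP PP NP ((NP\PP)/PP)\NP PP
CKY chart[0,7] = {(NP/(NP\PP))/(PP\NP), N/(N\NP), NP, NP/(NP\NP), NP/(PP\PP), PP/(PP\NP), S/(S\NP)}; S ∉ chart

NO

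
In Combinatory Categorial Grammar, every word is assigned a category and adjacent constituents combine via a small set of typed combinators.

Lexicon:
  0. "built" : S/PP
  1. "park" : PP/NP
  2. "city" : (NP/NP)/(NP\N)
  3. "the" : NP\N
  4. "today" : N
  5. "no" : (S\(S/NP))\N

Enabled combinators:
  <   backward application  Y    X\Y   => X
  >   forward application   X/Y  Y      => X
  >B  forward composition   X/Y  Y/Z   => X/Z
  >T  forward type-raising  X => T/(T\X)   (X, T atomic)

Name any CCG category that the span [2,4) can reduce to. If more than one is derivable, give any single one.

[0,6] S   <
  [0,4] S/NP   >B
    [0,2] S/NP   >B
      [0,1] "built" : S/PP
      [1,2] "park" : PP/NP
    [2,4] NP/NP   >
      [2,3] "city" : (NP/NP)/(NP\N)
      [3,4] "the" : NP\N
  [4,6] S\(S/NP)   <
    [4,5] "today" : N
    [5,6] "no" : (S\(S/NP))\N

NP/NP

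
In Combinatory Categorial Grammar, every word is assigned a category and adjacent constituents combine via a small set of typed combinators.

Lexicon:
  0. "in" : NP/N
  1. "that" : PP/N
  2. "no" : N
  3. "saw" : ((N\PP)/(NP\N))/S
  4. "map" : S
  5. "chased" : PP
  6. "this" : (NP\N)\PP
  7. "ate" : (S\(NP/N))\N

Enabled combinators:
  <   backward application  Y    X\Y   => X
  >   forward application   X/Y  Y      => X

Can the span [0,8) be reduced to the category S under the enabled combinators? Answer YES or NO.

[0,8] S   <
  [0,1] "in" : NP/N
  [1,8] S\(NP/N)   <
    [1,7] N   <
      [1,3] PP   >
        [1,2] "that" : PP/N
        [2,3] "no" : N
      [3,7] N\PP   >
        [3,5] (N\PP)/(NP\N)   >
          [3,4] "saw" : ((N\PP)/(NP\N))/S
          [4,5] "map" : S
        [5,7] NP\N   <
          [5,6] "chased" : PP
          [6,7] "this" : (NP\N)\PP
    [7,8] "ate" : (S\(NP/N))\N

YES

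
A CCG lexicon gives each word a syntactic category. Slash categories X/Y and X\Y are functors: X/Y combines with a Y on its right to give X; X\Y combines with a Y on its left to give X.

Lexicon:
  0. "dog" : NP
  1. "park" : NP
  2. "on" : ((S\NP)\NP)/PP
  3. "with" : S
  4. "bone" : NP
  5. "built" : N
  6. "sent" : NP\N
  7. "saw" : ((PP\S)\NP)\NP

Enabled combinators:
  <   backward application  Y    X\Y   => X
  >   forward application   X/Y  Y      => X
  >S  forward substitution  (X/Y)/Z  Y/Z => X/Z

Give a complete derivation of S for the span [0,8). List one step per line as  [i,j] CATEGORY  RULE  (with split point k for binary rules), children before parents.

[0,8] S   <
  [0,1] "dog" : NP
  [1,8] S\NP   <
    [1,2] "park" : NP
    [2,8] (S\NP)\NP   >
      [2,3] "on" : ((S\NP)\NP)/PP
      [3,8] PP   <
        [3,4] "with" : S
        [4,8] PP\S   <
          [4,5] "bone" : NP
          [5,8] (PP\S)\NP   <
            [5,7] NP   <
              [5,6] "built" : N
              [6,7] "sent" : NP\N
            [7,8] "saw" : ((PP\S)\NP)\NP

[0,1] NP  lex  "dog"
[1,2] NP  lex  "park"
[2,3] ((S\NP)\NP)/PP  lex  "on"
[3,4] S  lex  "with"
[4,5] NP  lex  "bone"
[5,6] N  lex  "built"
[6,7] NP\N  lex  "sent"
[5,7] NP  <  k=6
[7,8] ((PP\S)\NP)\NP  lex  "saw"
[5,8] (PP\S)\NP  <  k=7
[4,8] PP\S  <  k=5
[3,8] PP  <  k=4
[2,8] (S\NP)\NP  >  k=3
[1,8] S\NP  <  k=2
[0,8] S  <  k=1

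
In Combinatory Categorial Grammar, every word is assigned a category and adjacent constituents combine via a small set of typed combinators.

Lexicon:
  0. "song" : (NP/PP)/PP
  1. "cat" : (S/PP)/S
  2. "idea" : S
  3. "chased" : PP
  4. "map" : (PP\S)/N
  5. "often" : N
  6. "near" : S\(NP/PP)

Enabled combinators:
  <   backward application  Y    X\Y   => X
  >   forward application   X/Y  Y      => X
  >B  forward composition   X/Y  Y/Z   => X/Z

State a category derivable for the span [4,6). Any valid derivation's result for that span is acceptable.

[0,7] S   <
  [0,6] NP/PP   >
    [0,1] "song" : (NP/PP)/PP
    [1,6] PP   <
      [1,4] S   >
        [1,3] S/PP   >
          [1,2] "cat" : (S/PP)/S
          [2,3] "idea" : S
        [3,4] "chased" : PP
      [4,6] PP\S   >
        [4,5] "map" : (PP\S)/N
        [5,6] "often" : N
  [6,7] "near" : S\(NP/PP)

PP\S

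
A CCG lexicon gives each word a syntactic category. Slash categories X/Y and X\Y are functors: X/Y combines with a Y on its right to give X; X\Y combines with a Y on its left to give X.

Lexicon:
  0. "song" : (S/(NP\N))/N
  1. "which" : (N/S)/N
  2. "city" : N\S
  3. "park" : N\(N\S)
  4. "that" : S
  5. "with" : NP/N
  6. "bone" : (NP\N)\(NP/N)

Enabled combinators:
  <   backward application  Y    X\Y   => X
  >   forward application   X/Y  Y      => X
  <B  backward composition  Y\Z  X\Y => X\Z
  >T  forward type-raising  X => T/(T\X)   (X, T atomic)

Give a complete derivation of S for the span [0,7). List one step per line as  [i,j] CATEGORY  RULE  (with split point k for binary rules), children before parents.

[0,1] (S/(NP\N))/N  lex  "song"
[1,2] (N/S)/N  lex  "which"
[2,3] N\S  lex  "city"
[3,4] N\(N\S)  lex  "park"
[2,4] N  <  k=3
[1,4] N/S  >  k=2
[4,5] S  lex  "that"
[1,5] N  >  k=4
[0,5] S/(NP\N)  >  k=1
[5,6] NP/N  lex  "with"
[6,7] (NP\N)\(NP/N)  lex  "bone"
[5,7] NP\N  <  k=6
[0,7] S  >  k=5

[0,7] S   >
  [0,5] S/(NP\N)   >
    [0,1] "song" : (S/(NP\N))/N
    [1,5] N   >
      [1,4] N/S   >
        [1,2] "which" : (N/S)/N
        [2,4] N   <
          [2,3] "city" : N\S
          [3,4] "park" : N\(N\S)
      [4,5] "that" : S
  [5,7] NP\N   <
    [5,6] "with" : NP/N
    [6,7] "bone" : (NP\N)\(NP/N)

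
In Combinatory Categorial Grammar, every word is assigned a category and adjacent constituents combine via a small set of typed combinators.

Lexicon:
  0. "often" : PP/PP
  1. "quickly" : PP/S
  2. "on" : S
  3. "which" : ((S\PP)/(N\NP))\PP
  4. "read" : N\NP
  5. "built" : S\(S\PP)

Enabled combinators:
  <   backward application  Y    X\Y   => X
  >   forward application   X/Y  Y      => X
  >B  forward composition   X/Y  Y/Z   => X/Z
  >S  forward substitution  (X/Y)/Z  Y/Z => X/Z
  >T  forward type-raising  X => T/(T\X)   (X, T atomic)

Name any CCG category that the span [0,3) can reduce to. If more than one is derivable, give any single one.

PP

[0,6] S   <
  [0,5] S\PP   >
    [0,4] (S\PP)/(N\NP)   <
      [0,3] PP   >
        [0,2] PP/S   >B
          [0,1] "often" : PP/PP
          [1,2] "quickly" : PP/S
        [2,3] "on" : S
      [3,4] "which" : ((S\PP)/(N\NP))\PP
    [4,5] "read" : N\NP
  [5,6] "built" : S\(S\PP)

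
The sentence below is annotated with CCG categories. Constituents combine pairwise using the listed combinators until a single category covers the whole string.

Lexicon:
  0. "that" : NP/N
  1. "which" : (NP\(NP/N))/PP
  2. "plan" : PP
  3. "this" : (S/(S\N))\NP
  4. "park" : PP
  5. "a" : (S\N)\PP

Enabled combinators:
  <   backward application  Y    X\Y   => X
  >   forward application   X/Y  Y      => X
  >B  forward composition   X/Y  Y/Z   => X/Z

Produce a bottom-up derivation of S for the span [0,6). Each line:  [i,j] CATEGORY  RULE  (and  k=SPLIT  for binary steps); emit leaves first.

[0,6] S   >
  [0,4] S/(S\N)   <
    [0,3] NP   <
      [0,1] "that" : NP/N
      [1,3] NP\(NP/N)   >
        [1,2] "which" : (NP\(NP/N))/PP
        [2,3] "plan" : PP
    [3,4] "this" : (S/(S\N))\NP
  [4,6] S\N   <
    [4,5] "park" : PP
    [5,6] "a" : (S\N)\PP

[0,1] NP/N  lex  "that"
[1,2] (NP\(NP/N))/PP  lex  "which"
[2,3] PP  lex  "plan"
[1,3] NP\(NP/N)  >  k=2
[0,3] NP  <  k=1
[3,4] (S/(S\N))\NP  lex  "this"
[0,4] S/(S\N)  <  k=3
[4,5] PP  lex  "park"
[5,6] (S\N)\PP  lex  "a"
[4,6] S\N  <  k=5
[0,6] S  >  k=4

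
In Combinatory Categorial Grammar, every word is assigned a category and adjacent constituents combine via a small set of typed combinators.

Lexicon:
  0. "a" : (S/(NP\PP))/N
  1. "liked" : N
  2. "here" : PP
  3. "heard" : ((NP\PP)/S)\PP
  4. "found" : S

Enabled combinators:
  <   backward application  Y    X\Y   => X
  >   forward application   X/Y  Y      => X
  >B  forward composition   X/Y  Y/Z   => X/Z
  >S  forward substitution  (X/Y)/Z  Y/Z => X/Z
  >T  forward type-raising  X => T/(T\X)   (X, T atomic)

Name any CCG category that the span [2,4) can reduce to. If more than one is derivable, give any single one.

(NP\PP)/S

[0,5] S   >
  [0,2] S/(NP\PP)   >
    [0,1] "a" : (S/(NP\PP))/N
    [1,2] "liked" : N
  [2,5] NP\PP   >
    [2,4] (NP\PP)/S   <
      [2,3] "here" : PP
      [3,4] "heard" : ((NP\PP)/S)\PP
    [4,5] "found" : S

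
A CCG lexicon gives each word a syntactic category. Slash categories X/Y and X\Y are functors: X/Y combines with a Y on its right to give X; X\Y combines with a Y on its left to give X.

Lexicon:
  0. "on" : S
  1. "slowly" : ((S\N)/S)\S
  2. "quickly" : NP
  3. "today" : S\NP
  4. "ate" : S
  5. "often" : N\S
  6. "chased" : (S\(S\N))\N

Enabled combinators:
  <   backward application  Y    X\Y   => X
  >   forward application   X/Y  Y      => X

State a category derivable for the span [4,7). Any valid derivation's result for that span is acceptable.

S\(S\N)

[0,7] S   <
  [0,4] S\N   >
    [0,2] (S\N)/S   <
      [0,1] "on" : S
      [1,2] "slowly" : ((S\N)/S)\S
    [2,4] S   <
      [2,3] "quickly" : NP
      [3,4] "today" : S\NP
  [4,7] S\(S\N)   <
    [4,6] N   <
      [4,5] "ate" : S
      [5,6] "often" : N\S
    [6,7] "chased" : (S\(S\N))\N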